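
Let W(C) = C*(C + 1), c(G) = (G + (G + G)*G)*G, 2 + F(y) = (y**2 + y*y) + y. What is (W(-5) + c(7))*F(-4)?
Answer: 19630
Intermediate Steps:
F(y) = -2 + y + 2*y**2 (F(y) = -2 + ((y**2 + y*y) + y) = -2 + ((y**2 + y**2) + y) = -2 + (2*y**2 + y) = -2 + (y + 2*y**2) = -2 + y + 2*y**2)
c(G) = G*(G + 2*G**2) (c(G) = (G + (2*G)*G)*G = (G + 2*G**2)*G = G*(G + 2*G**2))
W(C) = C*(1 + C)
(W(-5) + c(7))*F(-4) = (-5*(1 - 5) + 7**2*(1 + 2*7))*(-2 - 4 + 2*(-4)**2) = (-5*(-4) + 49*(1 + 14))*(-2 - 4 + 2*16) = (20 + 49*15)*(-2 - 4 + 32) = (20 + 735)*26 = 755*26 = 19630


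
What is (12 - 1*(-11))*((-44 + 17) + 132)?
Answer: 2415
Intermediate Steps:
(12 - 1*(-11))*((-44 + 17) + 132) = (12 + 11)*(-27 + 132) = 23*105 = 2415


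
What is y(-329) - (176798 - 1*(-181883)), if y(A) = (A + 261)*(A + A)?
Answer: -313937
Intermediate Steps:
y(A) = 2*A*(261 + A) (y(A) = (261 + A)*(2*A) = 2*A*(261 + A))
y(-329) - (176798 - 1*(-181883)) = 2*(-329)*(261 - 329) - (176798 - 1*(-181883)) = 2*(-329)*(-68) - (176798 + 181883) = 44744 - 1*358681 = 44744 - 358681 = -313937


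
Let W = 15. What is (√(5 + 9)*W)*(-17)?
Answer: -255*√14 ≈ -954.12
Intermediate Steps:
(√(5 + 9)*W)*(-17) = (√(5 + 9)*15)*(-17) = (√14*15)*(-17) = (15*√14)*(-17) = -255*√14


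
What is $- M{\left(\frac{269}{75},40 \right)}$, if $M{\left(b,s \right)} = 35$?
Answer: $-35$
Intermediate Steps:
$- M{\left(\frac{269}{75},40 \right)} = \left(-1\right) 35 = -35$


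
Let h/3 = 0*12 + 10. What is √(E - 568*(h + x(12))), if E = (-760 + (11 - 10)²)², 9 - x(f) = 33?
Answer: √572673 ≈ 756.75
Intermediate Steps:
x(f) = -24 (x(f) = 9 - 1*33 = 9 - 33 = -24)
h = 30 (h = 3*(0*12 + 10) = 3*(0 + 10) = 3*10 = 30)
E = 576081 (E = (-760 + 1²)² = (-760 + 1)² = (-759)² = 576081)
√(E - 568*(h + x(12))) = √(576081 - 568*(30 - 24)) = √(576081 - 568*6) = √(576081 - 3408) = √572673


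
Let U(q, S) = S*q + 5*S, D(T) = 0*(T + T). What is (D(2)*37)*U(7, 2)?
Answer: 0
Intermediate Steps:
D(T) = 0 (D(T) = 0*(2*T) = 0)
U(q, S) = 5*S + S*q
(D(2)*37)*U(7, 2) = (0*37)*(2*(5 + 7)) = 0*(2*12) = 0*24 = 0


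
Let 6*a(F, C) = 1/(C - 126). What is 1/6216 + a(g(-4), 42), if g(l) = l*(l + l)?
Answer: -17/9324 ≈ -0.0018233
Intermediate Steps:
g(l) = 2*l² (g(l) = l*(2*l) = 2*l²)
a(F, C) = 1/(6*(-126 + C)) (a(F, C) = 1/(6*(C - 126)) = 1/(6*(-126 + C)))
1/6216 + a(g(-4), 42) = 1/6216 + 1/(6*(-126 + 42)) = 1/6216 + (⅙)/(-84) = 1/6216 + (⅙)*(-1/84) = 1/6216 - 1/504 = -17/9324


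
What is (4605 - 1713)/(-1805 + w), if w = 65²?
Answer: 723/605 ≈ 1.1950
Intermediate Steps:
w = 4225
(4605 - 1713)/(-1805 + w) = (4605 - 1713)/(-1805 + 4225) = 2892/2420 = 2892*(1/2420) = 723/605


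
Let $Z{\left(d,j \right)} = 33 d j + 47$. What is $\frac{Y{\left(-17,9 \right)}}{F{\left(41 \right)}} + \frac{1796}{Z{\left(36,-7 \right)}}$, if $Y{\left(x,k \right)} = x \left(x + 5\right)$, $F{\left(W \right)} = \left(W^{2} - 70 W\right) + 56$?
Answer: $- \frac{3721744}{9368777} \approx -0.39725$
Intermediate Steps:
$Z{\left(d,j \right)} = 47 + 33 d j$ ($Z{\left(d,j \right)} = 33 d j + 47 = 47 + 33 d j$)
$F{\left(W \right)} = 56 + W^{2} - 70 W$
$Y{\left(x,k \right)} = x \left(5 + x\right)$
$\frac{Y{\left(-17,9 \right)}}{F{\left(41 \right)}} + \frac{1796}{Z{\left(36,-7 \right)}} = \frac{\left(-17\right) \left(5 - 17\right)}{56 + 41^{2} - 2870} + \frac{1796}{47 + 33 \cdot 36 \left(-7\right)} = \frac{\left(-17\right) \left(-12\right)}{56 + 1681 - 2870} + \frac{1796}{47 - 8316} = \frac{204}{-1133} + \frac{1796}{-8269} = 204 \left(- \frac{1}{1133}\right) + 1796 \left(- \frac{1}{8269}\right) = - \frac{204}{1133} - \frac{1796}{8269} = - \frac{3721744}{9368777}$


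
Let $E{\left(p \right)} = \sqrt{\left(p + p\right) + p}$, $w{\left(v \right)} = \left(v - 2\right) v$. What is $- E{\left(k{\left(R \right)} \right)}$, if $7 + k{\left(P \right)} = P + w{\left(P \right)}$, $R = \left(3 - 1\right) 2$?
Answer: $- \sqrt{15} \approx -3.873$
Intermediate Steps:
$w{\left(v \right)} = v \left(-2 + v\right)$ ($w{\left(v \right)} = \left(-2 + v\right) v = v \left(-2 + v\right)$)
$R = 4$ ($R = \left(3 - 1\right) 2 = 2 \cdot 2 = 4$)
$k{\left(P \right)} = -7 + P + P \left(-2 + P\right)$ ($k{\left(P \right)} = -7 + \left(P + P \left(-2 + P\right)\right) = -7 + P + P \left(-2 + P\right)$)
$E{\left(p \right)} = \sqrt{3} \sqrt{p}$ ($E{\left(p \right)} = \sqrt{2 p + p} = \sqrt{3 p} = \sqrt{3} \sqrt{p}$)
$- E{\left(k{\left(R \right)} \right)} = - \sqrt{3} \sqrt{-7 + 4^{2} - 4} = - \sqrt{3} \sqrt{-7 + 16 - 4} = - \sqrt{3} \sqrt{5} = - \sqrt{15}$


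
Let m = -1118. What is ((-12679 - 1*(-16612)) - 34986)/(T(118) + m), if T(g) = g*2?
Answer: 10351/294 ≈ 35.207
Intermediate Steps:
T(g) = 2*g
((-12679 - 1*(-16612)) - 34986)/(T(118) + m) = ((-12679 - 1*(-16612)) - 34986)/(2*118 - 1118) = ((-12679 + 16612) - 34986)/(236 - 1118) = (3933 - 34986)/(-882) = -31053*(-1/882) = 10351/294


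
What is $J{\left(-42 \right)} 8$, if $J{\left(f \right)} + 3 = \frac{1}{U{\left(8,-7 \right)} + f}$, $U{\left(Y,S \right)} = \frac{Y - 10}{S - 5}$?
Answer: $- \frac{6072}{251} \approx -24.191$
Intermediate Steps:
$U{\left(Y,S \right)} = \frac{-10 + Y}{-5 + S}$
$J{\left(f \right)} = -3 + \frac{1}{\frac{1}{6} + f}$ ($J{\left(f \right)} = -3 + \frac{1}{\frac{-10 + 8}{-5 - 7} + f} = -3 + \frac{1}{\frac{1}{-12} \left(-2\right) + f} = -3 + \frac{1}{\left(- \frac{1}{12}\right) \left(-2\right) + f} = -3 + \frac{1}{\frac{1}{6} + f}$)
$J{\left(-42 \right)} 8 = \frac{3 \left(1 - -252\right)}{1 + 6 \left(-42\right)} 8 = \frac{3 \left(1 + 252\right)}{1 - 252} \cdot 8 = 3 \frac{1}{-251} \cdot 253 \cdot 8 = 3 \left(- \frac{1}{251}\right) 253 \cdot 8 = \left(- \frac{759}{251}\right) 8 = - \frac{6072}{251}$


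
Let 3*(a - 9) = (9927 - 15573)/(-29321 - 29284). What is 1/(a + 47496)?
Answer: 58605/2784032407 ≈ 2.1050e-5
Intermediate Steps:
a = 529327/58605 (a = 9 + ((9927 - 15573)/(-29321 - 29284))/3 = 9 + (-5646/(-58605))/3 = 9 + (-5646*(-1/58605))/3 = 9 + (⅓)*(1882/19535) = 9 + 1882/58605 = 529327/58605 ≈ 9.0321)
1/(a + 47496) = 1/(529327/58605 + 47496) = 1/(2784032407/58605) = 58605/2784032407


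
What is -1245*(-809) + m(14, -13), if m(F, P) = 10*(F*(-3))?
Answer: 1006785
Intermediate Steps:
m(F, P) = -30*F (m(F, P) = 10*(-3*F) = -30*F)
-1245*(-809) + m(14, -13) = -1245*(-809) - 30*14 = 1007205 - 420 = 1006785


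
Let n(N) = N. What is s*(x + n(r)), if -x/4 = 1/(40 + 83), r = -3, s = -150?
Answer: 18650/41 ≈ 454.88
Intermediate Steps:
x = -4/123 (x = -4/(40 + 83) = -4/123 ≈ -0.032520)
s*(x + n(r)) = -150*(-4/123 - 3) = -150*(-373/123) = 18650/41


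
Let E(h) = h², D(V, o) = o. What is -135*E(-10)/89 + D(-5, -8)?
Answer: -14212/89 ≈ -159.69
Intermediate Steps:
-135*E(-10)/89 + D(-5, -8) = -135*(-10)²/89 - 8 = -13500/89 - 8 = -14212/89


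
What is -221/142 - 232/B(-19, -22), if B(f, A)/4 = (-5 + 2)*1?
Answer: 7573/426 ≈ 17.777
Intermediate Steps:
B(f, A) = -12 (B(f, A) = 4*((-5 + 2)*1) = 4*(-3*1) = 4*(-3) = -12)
-221/142 - 232/B(-19, -22) = -221/142 - 232/(-12) = -221*1/142 - 232*(-1/12) = -221/142 + 58/3 = 7573/426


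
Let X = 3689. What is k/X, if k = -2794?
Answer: -2794/3689 ≈ -0.75739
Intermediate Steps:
k/X = -2794/3689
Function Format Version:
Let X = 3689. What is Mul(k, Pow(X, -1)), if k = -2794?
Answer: Rational(-2794, 3689) ≈ -0.75739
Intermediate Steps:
Mul(k, Pow(X, -1)) = Mul(-2794, Pow(3689, -1)) = Mul(-2794, Rational(1, 3689)) = Rational(-2794, 3689)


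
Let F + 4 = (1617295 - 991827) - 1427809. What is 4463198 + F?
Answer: 3660853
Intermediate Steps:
F = -802345 (F = -4 + ((1617295 - 991827) - 1427809) = -4 + (625468 - 1427809) = -4 - 802341 = -802345)
4463198 + F = 4463198 - 802345 = 3660853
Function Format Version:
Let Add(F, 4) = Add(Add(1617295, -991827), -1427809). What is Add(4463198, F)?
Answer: 3660853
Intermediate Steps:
F = -802345 (F = Add(-4, Add(Add(1617295, -991827), -1427809)) = Add(-4, Add(625468, -1427809)) = Add(-4, -802341) = -802345)
Add(4463198, F) = Add(4463198, -802345) = 3660853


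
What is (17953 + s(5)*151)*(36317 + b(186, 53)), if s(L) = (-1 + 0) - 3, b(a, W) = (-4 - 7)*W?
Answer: 619949166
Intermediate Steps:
b(a, W) = -11*W
s(L) = -4 (s(L) = -1 - 3 = -4)
(17953 + s(5)*151)*(36317 + b(186, 53)) = (17953 - 4*151)*(36317 - 11*53) = (17953 - 604)*(36317 - 583) = 17349*35734 = 619949166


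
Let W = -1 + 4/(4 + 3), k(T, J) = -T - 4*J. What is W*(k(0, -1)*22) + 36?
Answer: -12/7 ≈ -1.7143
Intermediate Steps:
W = -3/7 (W = -1 + 4/7 = -3/7 ≈ -0.42857)
W*(k(0, -1)*22) + 36 = -3*(-1*0 - 4*(-1))*22/7 + 36 = -3*(0 + 4)*22/7 + 36 = -12*22/7 + 36 = -3/7*88 + 36 = -264/7 + 36 = -12/7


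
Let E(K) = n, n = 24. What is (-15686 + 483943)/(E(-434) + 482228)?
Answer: 468257/482252 ≈ 0.97098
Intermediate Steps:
E(K) = 24
(-15686 + 483943)/(E(-434) + 482228) = (-15686 + 483943)/(24 + 482228) = 468257/482252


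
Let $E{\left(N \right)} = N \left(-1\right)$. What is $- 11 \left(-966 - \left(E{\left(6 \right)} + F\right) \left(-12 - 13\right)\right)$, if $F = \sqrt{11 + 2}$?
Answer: $12276 - 275 \sqrt{13} \approx 11284.0$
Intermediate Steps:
$E{\left(N \right)} = - N$
$F = \sqrt{13} \approx 3.6056$
$- 11 \left(-966 - \left(E{\left(6 \right)} + F\right) \left(-12 - 13\right)\right) = - 11 \left(-966 - \left(\left(-1\right) 6 + \sqrt{13}\right) \left(-12 - 13\right)\right) = - 11 \left(-966 - \left(-6 + \sqrt{13}\right) \left(-25\right)\right) = - 11 \left(-966 - \left(150 - 25 \sqrt{13}\right)\right) = - 11 \left(-1116 + 25 \sqrt{13}\right) = 12276 - 275 \sqrt{13}$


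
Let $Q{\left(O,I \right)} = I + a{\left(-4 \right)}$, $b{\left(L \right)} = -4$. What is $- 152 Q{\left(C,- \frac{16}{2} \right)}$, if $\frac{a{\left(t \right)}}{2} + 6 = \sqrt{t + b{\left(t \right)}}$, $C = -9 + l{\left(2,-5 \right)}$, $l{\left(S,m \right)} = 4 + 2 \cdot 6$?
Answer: $3040 - 608 i \sqrt{2} \approx 3040.0 - 859.84 i$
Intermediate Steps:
$l{\left(S,m \right)} = 16$ ($l{\left(S,m \right)} = 4 + 12 = 16$)
$C = 7$ ($C = -9 + 16 = 7$)
$a{\left(t \right)} = -12 + 2 \sqrt{-4 + t}$ ($a{\left(t \right)} = -12 + 2 \sqrt{t - 4} = -12 + 2 \sqrt{-4 + t}$)
$Q{\left(O,I \right)} = -12 + I + 4 i \sqrt{2}$ ($Q{\left(O,I \right)} = I - \left(12 - 2 \sqrt{-4 - 4}\right) = I - \left(12 - 2 \sqrt{-8}\right) = I - \left(12 - 2 \cdot 2 i \sqrt{2}\right) = I - \left(12 - 4 i \sqrt{2}\right) = -12 + I + 4 i \sqrt{2}$)
$- 152 Q{\left(C,- \frac{16}{2} \right)} = - 152 \left(-12 - \frac{16}{2} + 4 i \sqrt{2}\right) = - 152 \left(-12 - 8 + 4 i \sqrt{2}\right) = - 152 \left(-20 + 4 i \sqrt{2}\right) = 3040 - 608 i \sqrt{2}$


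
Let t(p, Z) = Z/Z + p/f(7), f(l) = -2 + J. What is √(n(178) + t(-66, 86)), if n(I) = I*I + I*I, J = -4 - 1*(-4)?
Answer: √63402 ≈ 251.80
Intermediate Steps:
J = 0 (J = -4 + 4 = 0)
f(l) = -2 (f(l) = -2 + 0 = -2)
t(p, Z) = 1 - p/2 (t(p, Z) = Z/Z + p/(-2) = 1 + p*(-½) = 1 - p/2)
n(I) = 2*I² (n(I) = I² + I² = 2*I²)
√(n(178) + t(-66, 86)) = √(2*178² + (1 - ½*(-66))) = √(2*31684 + (1 + 33)) = √(63368 + 34) = √63402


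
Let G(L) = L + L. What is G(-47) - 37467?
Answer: -37561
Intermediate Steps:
G(L) = 2*L
G(-47) - 37467 = 2*(-47) - 37467 = -94 - 37467 = -37561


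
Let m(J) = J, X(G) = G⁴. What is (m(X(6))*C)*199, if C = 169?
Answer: 43585776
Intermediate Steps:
(m(X(6))*C)*199 = (6⁴*169)*199 = (1296*169)*199 = 219024*199 = 43585776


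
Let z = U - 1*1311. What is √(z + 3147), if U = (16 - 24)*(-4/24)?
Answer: 2*√4134/3 ≈ 42.864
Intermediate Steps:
U = 4/3 (U = -(-32)/24 = -8*(-⅙) = 4/3 ≈ 1.3333)
z = -3929/3 (z = 4/3 - 1*1311 = 4/3 - 1311 = -3929/3 ≈ -1309.7)
√(z + 3147) = √(-3929/3 + 3147) = √(5512/3) = 2*√4134/3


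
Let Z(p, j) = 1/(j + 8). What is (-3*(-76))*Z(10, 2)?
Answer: 114/5 ≈ 22.800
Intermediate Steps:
Z(p, j) = 1/(8 + j)
(-3*(-76))*Z(10, 2) = (-3*(-76))/(8 + 2) = 228/10 = 228*(⅒) = 114/5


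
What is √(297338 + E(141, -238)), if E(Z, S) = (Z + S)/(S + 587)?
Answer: √36216031885/349 ≈ 545.29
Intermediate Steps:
E(Z, S) = (S + Z)/(587 + S)
√(297338 + E(141, -238)) = √(297338 + (-238 + 141)/(587 - 238)) = √(297338 - 97/349) = √(103770865/349) = √36216031885/349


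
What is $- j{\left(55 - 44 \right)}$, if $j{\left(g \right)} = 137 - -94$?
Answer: $-231$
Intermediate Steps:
$j{\left(g \right)} = 231$ ($j{\left(g \right)} = 137 + 94 = 231$)
$- j{\left(55 - 44 \right)} = \left(-1\right) 231 = -231$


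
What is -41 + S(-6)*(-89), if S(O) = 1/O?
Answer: -157/6 ≈ -26.167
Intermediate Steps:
-41 + S(-6)*(-89) = -41 - 89/(-6) = -41 - ⅙*(-89) = -41 + 89/6 = -157/6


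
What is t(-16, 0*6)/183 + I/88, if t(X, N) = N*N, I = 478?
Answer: 239/44 ≈ 5.4318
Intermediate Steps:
t(X, N) = N²
t(-16, 0*6)/183 + I/88 = (0*6)²/183 + 478/88 = 0²*(1/183) + 478*(1/88) = 0*(1/183) + 239/44 = 0 + 239/44 = 239/44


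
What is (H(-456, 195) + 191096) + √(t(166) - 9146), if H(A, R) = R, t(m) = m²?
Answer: 191291 + √18410 ≈ 1.9143e+5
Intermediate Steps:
(H(-456, 195) + 191096) + √(t(166) - 9146) = (195 + 191096) + √(166² - 9146) = 191291 + √(27556 - 9146) = 191291 + √18410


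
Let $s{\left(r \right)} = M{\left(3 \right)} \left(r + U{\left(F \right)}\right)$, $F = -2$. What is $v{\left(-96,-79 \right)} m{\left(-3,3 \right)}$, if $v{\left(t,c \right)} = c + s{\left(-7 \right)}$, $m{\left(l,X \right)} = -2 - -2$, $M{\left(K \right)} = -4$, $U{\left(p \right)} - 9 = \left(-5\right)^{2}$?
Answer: $0$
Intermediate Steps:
$U{\left(p \right)} = 34$ ($U{\left(p \right)} = 9 + \left(-5\right)^{2} = 9 + 25 = 34$)
$m{\left(l,X \right)} = 0$ ($m{\left(l,X \right)} = -2 + 2 = 0$)
$s{\left(r \right)} = -136 - 4 r$ ($s{\left(r \right)} = - 4 \left(r + 34\right) = - 4 \left(34 + r\right) = -136 - 4 r$)
$v{\left(t,c \right)} = -108 + c$ ($v{\left(t,c \right)} = c - 108 = -108 + c$)
$v{\left(-96,-79 \right)} m{\left(-3,3 \right)} = \left(-108 - 79\right) 0 = \left(-187\right) 0 = 0$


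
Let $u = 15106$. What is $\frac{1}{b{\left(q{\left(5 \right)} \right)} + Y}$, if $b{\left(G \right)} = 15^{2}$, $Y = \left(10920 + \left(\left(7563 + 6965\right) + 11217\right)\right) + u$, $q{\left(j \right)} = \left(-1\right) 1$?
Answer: $\frac{1}{51996} \approx 1.9232 \cdot 10^{-5}$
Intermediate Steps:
$q{\left(j \right)} = -1$
$Y = 51771$ ($Y = \left(10920 + \left(\left(7563 + 6965\right) + 11217\right)\right) + 15106 = \left(10920 + \left(14528 + 11217\right)\right) + 15106 = \left(10920 + 25745\right) + 15106 = 36665 + 15106 = 51771$)
$b{\left(G \right)} = 225$
$\frac{1}{b{\left(q{\left(5 \right)} \right)} + Y} = \frac{1}{225 + 51771} = \frac{1}{51996}$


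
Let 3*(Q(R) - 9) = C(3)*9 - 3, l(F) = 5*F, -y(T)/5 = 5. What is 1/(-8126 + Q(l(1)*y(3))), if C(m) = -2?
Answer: -1/8124 ≈ -0.00012309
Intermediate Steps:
y(T) = -25 (y(T) = -5*5 = -25)
Q(R) = 2 (Q(R) = 9 + (-2*9 - 3)/3 = 9 + (-18 - 3)/3 = 9 + (1/3)*(-21) = 9 - 7 = 2)
1/(-8126 + Q(l(1)*y(3))) = 1/(-8126 + 2) = 1/(-8124) = -1/8124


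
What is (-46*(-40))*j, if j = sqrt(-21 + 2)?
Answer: 1840*I*sqrt(19) ≈ 8020.4*I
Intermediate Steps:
j = I*sqrt(19) (j = sqrt(-19) = I*sqrt(19) ≈ 4.3589*I)
(-46*(-40))*j = (-46*(-40))*(I*sqrt(19)) = 1840*(I*sqrt(19)) = 1840*I*sqrt(19)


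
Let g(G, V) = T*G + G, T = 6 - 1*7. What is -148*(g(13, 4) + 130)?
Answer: -19240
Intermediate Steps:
T = -1 (T = 6 - 7 = -1)
g(G, V) = 0 (g(G, V) = -G + G = 0)
-148*(g(13, 4) + 130) = -148*(0 + 130) = -148*130 = -19240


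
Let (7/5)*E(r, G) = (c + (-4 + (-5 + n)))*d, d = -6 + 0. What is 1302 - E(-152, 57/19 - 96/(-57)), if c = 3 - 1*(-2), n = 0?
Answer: 8994/7 ≈ 1284.9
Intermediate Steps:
d = -6
c = 5 (c = 3 + 2 = 5)
E(r, G) = 120/7 (E(r, G) = 5*((5 + (-4 + (-5 + 0)))*(-6))/7 = 5*((5 + (-4 - 5))*(-6))/7 = 5*((5 - 9)*(-6))/7 = 5*(-4*(-6))/7 = (5/7)*24 = 120/7)
1302 - E(-152, 57/19 - 96/(-57)) = 1302 - 1*120/7 = 1302 - 120/7 = 8994/7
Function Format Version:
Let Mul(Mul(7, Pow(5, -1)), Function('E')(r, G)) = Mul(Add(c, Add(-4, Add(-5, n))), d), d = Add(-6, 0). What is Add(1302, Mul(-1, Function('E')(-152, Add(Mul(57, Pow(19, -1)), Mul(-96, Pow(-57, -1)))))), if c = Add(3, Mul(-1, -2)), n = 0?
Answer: Rational(8994, 7) ≈ 1284.9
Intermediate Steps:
d = -6
c = 5 (c = Add(3, 2) = 5)
Function('E')(r, G) = Rational(120, 7) (Function('E')(r, G) = Mul(Rational(5, 7), Mul(Add(5, Add(-4, Add(-5, 0))), -6)) = Mul(Rational(5, 7), Mul(Add(5, Add(-4, -5)), -6)) = Mul(Rational(5, 7), Mul(Add(5, -9), -6)) = Mul(Rational(5, 7), Mul(-4, -6)) = Mul(Rational(5, 7), 24) = Rational(120, 7))
Add(1302, Mul(-1, Function('E')(-152, Add(Mul(57, Pow(19, -1)), Mul(-96, Pow(-57, -1)))))) = Add(1302, Mul(-1, Rational(120, 7))) = Add(1302, Rational(-120, 7)) = Rational(8994, 7)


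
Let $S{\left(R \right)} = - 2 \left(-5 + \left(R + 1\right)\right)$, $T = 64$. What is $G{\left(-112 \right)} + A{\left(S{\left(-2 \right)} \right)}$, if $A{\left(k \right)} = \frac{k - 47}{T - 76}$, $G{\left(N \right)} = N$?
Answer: $- \frac{1309}{12} \approx -109.08$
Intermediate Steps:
$S{\left(R \right)} = 8 - 2 R$ ($S{\left(R \right)} = - 2 \left(-5 + \left(1 + R\right)\right) = - 2 \left(-4 + R\right) = 8 - 2 R$)
$A{\left(k \right)} = \frac{47}{12} - \frac{k}{12}$ ($A{\left(k \right)} = \frac{k - 47}{64 - 76} = \frac{-47 + k}{-12} = \left(-47 + k\right) \left(- \frac{1}{12}\right) = \frac{47}{12} - \frac{k}{12}$)
$G{\left(-112 \right)} + A{\left(S{\left(-2 \right)} \right)} = -112 + \left(\frac{47}{12} - \frac{8 - -4}{12}\right) = -112 + \left(\frac{47}{12} - \frac{8 + 4}{12}\right) = -112 + \left(\frac{47}{12} - 1\right) = -112 + \frac{35}{12} = - \frac{1309}{12}$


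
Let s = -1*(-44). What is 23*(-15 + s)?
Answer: 667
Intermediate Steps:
s = 44
23*(-15 + s) = 23*(-15 + 44) = 23*29 = 667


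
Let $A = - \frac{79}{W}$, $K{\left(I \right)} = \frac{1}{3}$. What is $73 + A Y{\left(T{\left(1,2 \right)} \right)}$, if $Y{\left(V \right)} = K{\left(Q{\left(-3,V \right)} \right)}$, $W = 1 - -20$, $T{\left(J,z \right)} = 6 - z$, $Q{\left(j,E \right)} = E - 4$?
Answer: $\frac{4520}{63} \approx 71.746$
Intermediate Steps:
$Q{\left(j,E \right)} = -4 + E$
$W = 21$ ($W = 1 + 20 = 21$)
$K{\left(I \right)} = \frac{1}{3}$
$Y{\left(V \right)} = \frac{1}{3}$
$A = - \frac{79}{21} \approx -3.7619$
$73 + A Y{\left(T{\left(1,2 \right)} \right)} = 73 - \frac{79}{63} = \frac{4520}{63}$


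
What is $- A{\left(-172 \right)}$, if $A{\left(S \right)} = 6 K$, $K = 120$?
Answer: $-720$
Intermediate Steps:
$A{\left(S \right)} = 720$ ($A{\left(S \right)} = 6 \cdot 120 = 720$)
$- A{\left(-172 \right)} = \left(-1\right) 720 = -720$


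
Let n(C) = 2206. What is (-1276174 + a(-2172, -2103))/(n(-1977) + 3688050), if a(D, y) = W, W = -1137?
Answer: -1277311/3690256 ≈ -0.34613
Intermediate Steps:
a(D, y) = -1137
(-1276174 + a(-2172, -2103))/(n(-1977) + 3688050) = (-1276174 - 1137)/(2206 + 3688050) = -1277311/3690256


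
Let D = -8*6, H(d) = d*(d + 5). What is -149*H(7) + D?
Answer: -12564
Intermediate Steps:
H(d) = d*(5 + d)
D = -48
-149*H(7) + D = -1043*(5 + 7) - 48 = -1043*12 - 48 = -149*84 - 48 = -12516 - 48 = -12564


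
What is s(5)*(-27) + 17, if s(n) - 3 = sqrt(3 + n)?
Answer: -64 - 54*sqrt(2) ≈ -140.37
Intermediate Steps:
s(n) = 3 + sqrt(3 + n)
s(5)*(-27) + 17 = (3 + sqrt(3 + 5))*(-27) + 17 = (3 + sqrt(8))*(-27) + 17 = (3 + 2*sqrt(2))*(-27) + 17 = (-81 - 54*sqrt(2)) + 17 = -64 - 54*sqrt(2)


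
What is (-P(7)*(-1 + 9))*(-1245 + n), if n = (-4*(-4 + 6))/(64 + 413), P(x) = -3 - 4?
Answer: -33256888/477 ≈ -69721.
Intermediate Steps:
P(x) = -7
n = -8/477 (n = -4*2/477 = -8*1/477 = -8/477 ≈ -0.016771)
(-P(7)*(-1 + 9))*(-1245 + n) = (-(-7)*(-1 + 9))*(-1245 - 8/477) = -(-7)*8*(-593873/477) = -1*(-56)*(-593873/477) = 56*(-593873/477) = -33256888/477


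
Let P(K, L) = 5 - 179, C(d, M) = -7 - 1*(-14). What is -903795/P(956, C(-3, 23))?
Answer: 301265/58 ≈ 5194.2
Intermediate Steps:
C(d, M) = 7 (C(d, M) = -7 + 14 = 7)
P(K, L) = -174
-903795/P(956, C(-3, 23)) = -903795/(-174) = -903795*(-1/174) = 301265/58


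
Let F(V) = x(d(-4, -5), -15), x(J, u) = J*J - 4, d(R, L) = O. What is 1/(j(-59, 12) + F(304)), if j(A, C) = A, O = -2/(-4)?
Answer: -4/251 ≈ -0.015936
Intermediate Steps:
O = ½ (O = -2*(-¼) = ½ ≈ 0.50000)
d(R, L) = ½
x(J, u) = -4 + J² (x(J, u) = J² - 4 = -4 + J²)
F(V) = -15/4 (F(V) = -4 + (½)² = -4 + ¼ = -15/4)
1/(j(-59, 12) + F(304)) = 1/(-59 - 15/4) = 1/(-251/4) = -4/251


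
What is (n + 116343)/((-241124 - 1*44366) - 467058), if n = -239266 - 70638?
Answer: 193561/752548 ≈ 0.25721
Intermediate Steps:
n = -309904
(n + 116343)/((-241124 - 1*44366) - 467058) = (-309904 + 116343)/((-241124 - 1*44366) - 467058) = -193561/((-241124 - 44366) - 467058) = -193561/(-285490 - 467058) = -193561/(-752548) = -193561*(-1/752548) = 193561/752548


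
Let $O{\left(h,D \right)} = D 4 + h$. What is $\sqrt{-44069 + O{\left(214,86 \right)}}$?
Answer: $i \sqrt{43511} \approx 208.59 i$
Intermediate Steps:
$O{\left(h,D \right)} = h + 4 D$ ($O{\left(h,D \right)} = 4 D + h = h + 4 D$)
$\sqrt{-44069 + O{\left(214,86 \right)}} = \sqrt{-44069 + \left(214 + 4 \cdot 86\right)} = \sqrt{-44069 + \left(214 + 344\right)} = \sqrt{-44069 + 558} = \sqrt{-43511} = i \sqrt{43511}$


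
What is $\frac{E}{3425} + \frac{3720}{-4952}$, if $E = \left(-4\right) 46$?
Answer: $- \frac{1706521}{2120075} \approx -0.80493$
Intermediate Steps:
$E = -184$
$\frac{E}{3425} + \frac{3720}{-4952} = - \frac{184}{3425} + \frac{3720}{-4952} = \left(-184\right) \frac{1}{3425} + 3720 \left(- \frac{1}{4952}\right) = - \frac{184}{3425} - \frac{465}{619} = - \frac{1706521}{2120075}$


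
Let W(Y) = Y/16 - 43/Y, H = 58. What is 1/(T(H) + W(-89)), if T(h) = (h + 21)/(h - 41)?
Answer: -24208/10465 ≈ -2.3132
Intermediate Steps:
T(h) = (21 + h)/(-41 + h)
W(Y) = -43/Y + Y/16 (W(Y) = Y*(1/16) - 43/Y = Y/16 - 43/Y = -43/Y + Y/16)
1/(T(H) + W(-89)) = 1/((21 + 58)/(-41 + 58) + (-43/(-89) + (1/16)*(-89))) = 1/(79/17 + (-43*(-1/89) - 89/16)) = 1/((1/17)*79 + (43/89 - 89/16)) = 1/(79/17 - 7233/1424) = 1/(-10465/24208) = -24208/10465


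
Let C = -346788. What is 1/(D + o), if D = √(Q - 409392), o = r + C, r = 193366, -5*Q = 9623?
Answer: -767110/117693607003 - I*√10282915/117693607003 ≈ -6.5179e-6 - 2.7246e-8*I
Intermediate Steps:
Q = -9623/5 (Q = -⅕*9623 = -9623/5 ≈ -1924.6)
o = -153422 (o = 193366 - 346788 = -153422)
D = I*√10282915/5 (D = √(-9623/5 - 409392) = √(-2056583/5) = I*√10282915/5 ≈ 641.34*I)
1/(D + o) = 1/(I*√10282915/5 - 153422) = 1/(-153422 + I*√10282915/5)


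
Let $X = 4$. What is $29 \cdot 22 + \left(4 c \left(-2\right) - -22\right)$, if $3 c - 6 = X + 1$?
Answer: $\frac{1892}{3} \approx 630.67$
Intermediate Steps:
$c = \frac{11}{3}$ ($c = 2 + \frac{4 + 1}{3} = 2 + \frac{1}{3} \cdot 5 = 2 + \frac{5}{3} = \frac{11}{3} \approx 3.6667$)
$29 \cdot 22 + \left(4 c \left(-2\right) - -22\right) = 29 \cdot 22 + \left(4 \cdot \frac{11}{3} \left(-2\right) - -22\right) = 638 + \left(\frac{44}{3} \left(-2\right) + 22\right) = 638 + \left(- \frac{88}{3} + 22\right) = 638 - \frac{22}{3} = \frac{1892}{3}$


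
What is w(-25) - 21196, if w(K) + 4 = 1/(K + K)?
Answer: -1060001/50 ≈ -21200.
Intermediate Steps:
w(K) = -4 + 1/(2*K) (w(K) = -4 + 1/(K + K) = -4 + 1/(2*K))
w(-25) - 21196 = (-4 + (1/2)/(-25)) - 21196 = (-4 + (1/2)*(-1/25)) - 21196 = (-4 - 1/50) - 21196 = -201/50 - 21196 = -1060001/50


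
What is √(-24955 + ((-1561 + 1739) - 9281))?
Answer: I*√34058 ≈ 184.55*I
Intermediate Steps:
√(-24955 + ((-1561 + 1739) - 9281)) = √(-24955 + (178 - 9281)) = √(-24955 - 9103) = √(-34058) = I*√34058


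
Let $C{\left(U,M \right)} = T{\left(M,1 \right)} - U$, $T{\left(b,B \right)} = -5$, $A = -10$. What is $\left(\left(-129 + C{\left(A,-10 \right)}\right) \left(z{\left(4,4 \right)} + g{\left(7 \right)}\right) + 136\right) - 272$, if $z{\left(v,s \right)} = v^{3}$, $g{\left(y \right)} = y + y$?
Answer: $-9808$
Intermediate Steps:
$g{\left(y \right)} = 2 y$
$C{\left(U,M \right)} = -5 - U$
$\left(\left(-129 + C{\left(A,-10 \right)}\right) \left(z{\left(4,4 \right)} + g{\left(7 \right)}\right) + 136\right) - 272 = \left(\left(-129 - -5\right) \left(4^{3} + 2 \cdot 7\right) + 136\right) - 272 = \left(\left(-129 + \left(-5 + 10\right)\right) \left(64 + 14\right) + 136\right) - 272 = \left(\left(-129 + 5\right) 78 + 136\right) - 272 = \left(\left(-124\right) 78 + 136\right) - 272 = \left(-9672 + 136\right) - 272 = -9536 - 272 = -9808$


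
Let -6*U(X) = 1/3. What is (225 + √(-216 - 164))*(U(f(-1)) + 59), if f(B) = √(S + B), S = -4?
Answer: 26525/2 + 1061*I*√95/9 ≈ 13263.0 + 1149.0*I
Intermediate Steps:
f(B) = √(-4 + B)
U(X) = -1/18 (U(X) = -⅙/3 = -⅙*⅓ = -1/18)
(225 + √(-216 - 164))*(U(f(-1)) + 59) = (225 + √(-216 - 164))*(-1/18 + 59) = (225 + √(-380))*(1061/18) = (225 + 2*I*√95)*(1061/18) = 26525/2 + 1061*I*√95/9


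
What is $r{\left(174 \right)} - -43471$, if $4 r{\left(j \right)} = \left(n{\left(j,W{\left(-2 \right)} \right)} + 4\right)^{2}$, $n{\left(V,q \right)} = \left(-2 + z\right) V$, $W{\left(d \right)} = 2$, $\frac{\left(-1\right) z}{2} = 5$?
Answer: $1129235$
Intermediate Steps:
$z = -10$ ($z = \left(-2\right) 5 = -10$)
$n{\left(V,q \right)} = - 12 V$ ($n{\left(V,q \right)} = \left(-2 - 10\right) V = - 12 V$)
$r{\left(j \right)} = \frac{\left(4 - 12 j\right)^{2}}{4}$ ($r{\left(j \right)} = \frac{\left(- 12 j + 4\right)^{2}}{4} = \frac{\left(4 - 12 j\right)^{2}}{4}$)
$r{\left(174 \right)} - -43471 = 4 \left(-1 + 3 \cdot 174\right)^{2} - -43471 = 4 \left(-1 + 522\right)^{2} + 43471 = 4 \cdot 521^{2} + 43471 = 4 \cdot 271441 + 43471 = 1085764 + 43471 = 1129235$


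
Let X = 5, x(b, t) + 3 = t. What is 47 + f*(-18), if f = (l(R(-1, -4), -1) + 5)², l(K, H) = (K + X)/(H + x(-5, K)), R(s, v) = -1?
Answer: -6763/25 ≈ -270.52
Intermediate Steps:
x(b, t) = -3 + t
l(K, H) = (5 + K)/(-3 + H + K) (l(K, H) = (K + 5)/(H + (-3 + K)) = (5 + K)/(-3 + H + K))
f = 441/25 (f = ((5 - 1)/(-3 - 1 - 1) + 5)² = (4/(-5) + 5)² = (-⅕*4 + 5)² = (-⅘ + 5)² = (21/5)² = 441/25 ≈ 17.640)
47 + f*(-18) = 47 + (441/25)*(-18) = 47 - 7938/25 = -6763/25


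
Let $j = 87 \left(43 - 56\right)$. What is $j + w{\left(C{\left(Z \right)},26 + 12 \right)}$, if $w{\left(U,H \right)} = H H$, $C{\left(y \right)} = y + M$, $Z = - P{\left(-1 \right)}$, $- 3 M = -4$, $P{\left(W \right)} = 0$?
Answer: $313$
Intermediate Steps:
$M = \frac{4}{3}$ ($M = \left(- \frac{1}{3}\right) \left(-4\right) = \frac{4}{3} \approx 1.3333$)
$Z = 0$ ($Z = \left(-1\right) 0 = 0$)
$C{\left(y \right)} = \frac{4}{3} + y$ ($C{\left(y \right)} = y + \frac{4}{3} = \frac{4}{3} + y$)
$w{\left(U,H \right)} = H^{2}$
$j = -1131$ ($j = 87 \left(43 - 56\right) = 87 \left(-13\right) = -1131$)
$j + w{\left(C{\left(Z \right)},26 + 12 \right)} = -1131 + \left(26 + 12\right)^{2} = -1131 + 38^{2} = -1131 + 1444 = 313$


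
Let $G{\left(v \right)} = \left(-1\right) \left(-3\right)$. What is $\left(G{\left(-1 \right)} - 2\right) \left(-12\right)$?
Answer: $-12$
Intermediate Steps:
$G{\left(v \right)} = 3$
$\left(G{\left(-1 \right)} - 2\right) \left(-12\right) = \left(3 - 2\right) \left(-12\right) = 1 \left(-12\right) = -12$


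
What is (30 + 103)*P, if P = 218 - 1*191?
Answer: 3591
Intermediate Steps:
P = 27 (P = 218 - 191 = 27)
(30 + 103)*P = (30 + 103)*27 = 133*27 = 3591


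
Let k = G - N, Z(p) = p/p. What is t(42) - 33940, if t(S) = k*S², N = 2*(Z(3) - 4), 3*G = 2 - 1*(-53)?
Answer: 8984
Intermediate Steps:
Z(p) = 1
G = 55/3 (G = (2 - 1*(-53))/3 = (2 + 53)/3 = (⅓)*55 = 55/3 ≈ 18.333)
N = -6 (N = 2*(1 - 4) = 2*(-3) = -6)
k = 73/3 (k = 55/3 - 1*(-6) = 55/3 + 6 = 73/3 ≈ 24.333)
t(S) = 73*S²/3
t(42) - 33940 = (73/3)*42² - 33940 = (73/3)*1764 - 33940 = 42924 - 33940 = 8984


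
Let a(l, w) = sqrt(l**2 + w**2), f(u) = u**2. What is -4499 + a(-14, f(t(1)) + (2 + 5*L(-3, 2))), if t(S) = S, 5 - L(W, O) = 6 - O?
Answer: -4499 + 2*sqrt(65) ≈ -4482.9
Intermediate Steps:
L(W, O) = -1 + O (L(W, O) = 5 - (6 - O) = 5 + (-6 + O) = -1 + O)
-4499 + a(-14, f(t(1)) + (2 + 5*L(-3, 2))) = -4499 + sqrt((-14)**2 + (1**2 + (2 + 5*(-1 + 2)))**2) = -4499 + sqrt(196 + (1 + (2 + 5*1))**2) = -4499 + sqrt(196 + (1 + (2 + 5))**2) = -4499 + sqrt(196 + (1 + 7)**2) = -4499 + sqrt(196 + 8**2) = -4499 + sqrt(196 + 64) = -4499 + sqrt(260) = -4499 + 2*sqrt(65)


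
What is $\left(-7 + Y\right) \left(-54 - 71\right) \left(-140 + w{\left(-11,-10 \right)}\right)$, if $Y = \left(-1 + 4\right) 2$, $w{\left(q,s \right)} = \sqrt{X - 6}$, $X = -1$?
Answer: $-17500 + 125 i \sqrt{7} \approx -17500.0 + 330.72 i$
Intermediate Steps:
$w{\left(q,s \right)} = i \sqrt{7}$ ($w{\left(q,s \right)} = \sqrt{-1 - 6} = \sqrt{-7} = i \sqrt{7}$)
$Y = 6$ ($Y = 3 \cdot 2 = 6$)
$\left(-7 + Y\right) \left(-54 - 71\right) \left(-140 + w{\left(-11,-10 \right)}\right) = \left(-7 + 6\right) \left(-54 - 71\right) \left(-140 + i \sqrt{7}\right) = \left(-1\right) \left(-125\right) \left(-140 + i \sqrt{7}\right) = 125 \left(-140 + i \sqrt{7}\right) = -17500 + 125 i \sqrt{7}$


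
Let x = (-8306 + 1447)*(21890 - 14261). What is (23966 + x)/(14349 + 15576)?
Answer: -10460669/5985 ≈ -1747.8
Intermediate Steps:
x = -52327311 (x = -6859*7629 = -52327311)
(23966 + x)/(14349 + 15576) = (23966 - 52327311)/(14349 + 15576) = -52303345/29925 = -52303345*1/29925 = -10460669/5985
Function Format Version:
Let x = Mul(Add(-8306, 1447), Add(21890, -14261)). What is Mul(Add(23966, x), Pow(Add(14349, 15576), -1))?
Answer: Rational(-10460669, 5985) ≈ -1747.8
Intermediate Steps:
x = -52327311 (x = Mul(-6859, 7629) = -52327311)
Mul(Add(23966, x), Pow(Add(14349, 15576), -1)) = Mul(Add(23966, -52327311), Pow(Add(14349, 15576), -1)) = Mul(-52303345, Pow(29925, -1)) = Mul(-52303345, Rational(1, 29925)) = Rational(-10460669, 5985)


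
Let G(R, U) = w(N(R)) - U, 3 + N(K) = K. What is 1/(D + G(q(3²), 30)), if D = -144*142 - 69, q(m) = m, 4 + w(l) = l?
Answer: -1/20545 ≈ -4.8674e-5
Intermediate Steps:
N(K) = -3 + K
w(l) = -4 + l
G(R, U) = -7 + R - U (G(R, U) = (-4 + (-3 + R)) - U = (-7 + R) - U = -7 + R - U)
D = -20517 (D = -20448 - 69 = -20517)
1/(D + G(q(3²), 30)) = 1/(-20517 + (-7 + 3² - 1*30)) = 1/(-20517 + (-7 + 9 - 30)) = 1/(-20517 - 28) = 1/(-20545) = -1/20545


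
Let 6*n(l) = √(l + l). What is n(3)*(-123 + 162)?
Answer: 13*√6/2 ≈ 15.922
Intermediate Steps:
n(l) = √2*√l/6 (n(l) = √(l + l)/6 = √(2*l)/6 = (√2*√l)/6 = √2*√l/6)
n(3)*(-123 + 162) = (√2*√3/6)*(-123 + 162) = (√6/6)*39 = 13*√6/2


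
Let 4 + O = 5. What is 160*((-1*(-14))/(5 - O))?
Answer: 560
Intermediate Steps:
O = 1 (O = -4 + 5 = 1)
160*((-1*(-14))/(5 - O)) = 160*((-1*(-14))/(5 - 1*1)) = 160*(14/(5 - 1)) = 160*(14/4) = 160*(14*(¼)) = 160*(7/2) = 560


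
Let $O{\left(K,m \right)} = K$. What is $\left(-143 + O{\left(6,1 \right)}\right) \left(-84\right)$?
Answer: $11508$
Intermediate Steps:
$\left(-143 + O{\left(6,1 \right)}\right) \left(-84\right) = \left(-143 + 6\right) \left(-84\right) = \left(-137\right) \left(-84\right) = 11508$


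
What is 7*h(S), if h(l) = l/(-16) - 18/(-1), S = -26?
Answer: 1099/8 ≈ 137.38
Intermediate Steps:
h(l) = 18 - l/16 (h(l) = l*(-1/16) - 18*(-1) = -l/16 + 18 = 18 - l/16)
7*h(S) = 7*(18 - 1/16*(-26)) = 7*(18 + 13/8) = 7*(157/8) = 1099/8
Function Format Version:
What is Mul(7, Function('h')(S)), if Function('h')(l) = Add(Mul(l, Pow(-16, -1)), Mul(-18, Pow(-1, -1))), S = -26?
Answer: Rational(1099, 8) ≈ 137.38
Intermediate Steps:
Function('h')(l) = Add(18, Mul(Rational(-1, 16), l)) (Function('h')(l) = Add(Mul(l, Rational(-1, 16)), Mul(-18, -1)) = Add(Mul(Rational(-1, 16), l), 18) = Add(18, Mul(Rational(-1, 16), l)))
Mul(7, Function('h')(S)) = Mul(7, Add(18, Mul(Rational(-1, 16), -26))) = Mul(7, Add(18, Rational(13, 8))) = Mul(7, Rational(157, 8)) = Rational(1099, 8)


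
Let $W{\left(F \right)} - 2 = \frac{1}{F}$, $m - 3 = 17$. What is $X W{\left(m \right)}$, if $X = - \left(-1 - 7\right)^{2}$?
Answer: $- \frac{656}{5} \approx -131.2$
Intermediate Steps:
$m = 20$ ($m = 3 + 17 = 20$)
$W{\left(F \right)} = 2 + \frac{1}{F}$
$X = -64$ ($X = - \left(-8\right)^{2} = \left(-1\right) 64 = -64$)
$X W{\left(m \right)} = - 64 \left(2 + \frac{1}{20}\right) = \left(-64\right) \frac{41}{20} = - \frac{656}{5}$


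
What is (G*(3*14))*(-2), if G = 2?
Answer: -168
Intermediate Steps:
(G*(3*14))*(-2) = (2*(3*14))*(-2) = (2*42)*(-2) = 84*(-2) = -168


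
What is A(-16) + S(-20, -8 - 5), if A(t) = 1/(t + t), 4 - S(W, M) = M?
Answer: 543/32 ≈ 16.969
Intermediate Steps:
S(W, M) = 4 - M
A(t) = 1/(2*t)
A(-16) + S(-20, -8 - 5) = (½)/(-16) + (4 - (-8 - 5)) = (½)*(-1/16) + (4 - 1*(-13)) = -1/32 + (4 + 13) = -1/32 + 17 = 543/32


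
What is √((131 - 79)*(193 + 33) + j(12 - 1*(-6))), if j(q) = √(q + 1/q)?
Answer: √(423072 + 30*√26)/6 ≈ 108.43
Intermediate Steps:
√((131 - 79)*(193 + 33) + j(12 - 1*(-6))) = √((131 - 79)*(193 + 33) + √((12 - 1*(-6)) + 1/(12 - 1*(-6)))) = √(52*226 + √((12 + 6) + 1/(12 + 6))) = √(11752 + √(18 + 1/18)) = √(11752 + √(325/18)) = √(11752 + 5*√26/6)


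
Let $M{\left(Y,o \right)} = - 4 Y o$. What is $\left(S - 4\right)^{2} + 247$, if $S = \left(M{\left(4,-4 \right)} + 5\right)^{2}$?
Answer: $22629296$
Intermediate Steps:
$M{\left(Y,o \right)} = - 4 Y o$
$S = 4761$ ($S = \left(\left(-4\right) 4 \left(-4\right) + 5\right)^{2} = \left(64 + 5\right)^{2} = 69^{2} = 4761$)
$\left(S - 4\right)^{2} + 247 = \left(4761 - 4\right)^{2} + 247 = 4757^{2} + 247 = 22629049 + 247 = 22629296$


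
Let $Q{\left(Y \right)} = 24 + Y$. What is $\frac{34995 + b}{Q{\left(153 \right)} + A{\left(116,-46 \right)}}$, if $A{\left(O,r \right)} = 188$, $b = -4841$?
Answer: $\frac{30154}{365} \approx 82.614$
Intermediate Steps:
$\frac{34995 + b}{Q{\left(153 \right)} + A{\left(116,-46 \right)}} = \frac{34995 - 4841}{\left(24 + 153\right) + 188} = \frac{30154}{177 + 188} = \frac{30154}{365}$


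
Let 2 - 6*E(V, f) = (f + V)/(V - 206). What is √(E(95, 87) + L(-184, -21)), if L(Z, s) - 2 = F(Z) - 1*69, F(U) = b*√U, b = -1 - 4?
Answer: √(-818033 - 123210*I*√46)/111 ≈ 3.7761 - 8.9807*I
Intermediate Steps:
b = -5
F(U) = -5*√U
L(Z, s) = -67 - 5*√Z (L(Z, s) = 2 + (-5*√Z - 1*69) = 2 + (-5*√Z - 69) = 2 + (-69 - 5*√Z) = -67 - 5*√Z)
E(V, f) = ⅓ - (V + f)/(6*(-206 + V)) (E(V, f) = ⅓ - (f + V)/(6*(V - 206)) = ⅓ - (V + f)/(6*(-206 + V)))
√(E(95, 87) + L(-184, -21)) = √((-412 + 95 - 1*87)/(6*(-206 + 95)) + (-67 - 10*I*√46)) = √((⅙)*(-412 + 95 - 87)/(-111) + (-67 - 10*I*√46)) = √((⅙)*(-1/111)*(-404) + (-67 - 10*I*√46)) = √(202/333 + (-67 - 10*I*√46)) = √(-22109/333 - 10*I*√46)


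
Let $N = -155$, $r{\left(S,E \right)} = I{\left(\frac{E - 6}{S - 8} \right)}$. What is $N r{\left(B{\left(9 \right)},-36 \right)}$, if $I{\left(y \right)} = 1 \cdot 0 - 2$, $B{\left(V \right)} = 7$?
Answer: $310$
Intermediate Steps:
$I{\left(y \right)} = -2$ ($I{\left(y \right)} = 0 - 2 = -2$)
$r{\left(S,E \right)} = -2$
$N r{\left(B{\left(9 \right)},-36 \right)} = \left(-155\right) \left(-2\right) = 310$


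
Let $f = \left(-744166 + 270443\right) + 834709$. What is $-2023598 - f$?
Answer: $-2384584$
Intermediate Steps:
$f = 360986$ ($f = -473723 + 834709 = 360986$)
$-2023598 - f = -2023598 - 360986 = -2384584$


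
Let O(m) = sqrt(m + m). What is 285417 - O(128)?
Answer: 285401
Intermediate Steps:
O(m) = sqrt(2)*sqrt(m) (O(m) = sqrt(2*m) = sqrt(2)*sqrt(m))
285417 - O(128) = 285417 - sqrt(2)*sqrt(128) = 285417 - sqrt(2)*8*sqrt(2) = 285417 - 1*16 = 285417 - 16 = 285401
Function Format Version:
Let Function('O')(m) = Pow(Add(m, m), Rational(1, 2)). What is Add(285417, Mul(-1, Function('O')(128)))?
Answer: 285401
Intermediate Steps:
Function('O')(m) = Mul(Pow(2, Rational(1, 2)), Pow(m, Rational(1, 2))) (Function('O')(m) = Pow(Mul(2, m), Rational(1, 2)) = Mul(Pow(2, Rational(1, 2)), Pow(m, Rational(1, 2))))
Add(285417, Mul(-1, Function('O')(128))) = Add(285417, Mul(-1, Mul(Pow(2, Rational(1, 2)), Pow(128, Rational(1, 2))))) = Add(285417, Mul(-1, Mul(Pow(2, Rational(1, 2)), Mul(8, Pow(2, Rational(1, 2)))))) = Add(285417, Mul(-1, 16)) = Add(285417, -16) = 285401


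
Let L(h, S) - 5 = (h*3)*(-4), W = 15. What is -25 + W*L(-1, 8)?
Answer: 230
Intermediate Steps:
L(h, S) = 5 - 12*h (L(h, S) = 5 + (h*3)*(-4) = 5 + (3*h)*(-4) = 5 - 12*h)
-25 + W*L(-1, 8) = -25 + 15*(5 - 12*(-1)) = -25 + 15*(5 + 12) = -25 + 15*17 = -25 + 255 = 230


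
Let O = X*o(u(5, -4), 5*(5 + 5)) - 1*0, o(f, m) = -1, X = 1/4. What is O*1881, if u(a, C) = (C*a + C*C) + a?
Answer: -1881/4 ≈ -470.25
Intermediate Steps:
u(a, C) = a + C**2 + C*a (u(a, C) = (C*a + C**2) + a = (C**2 + C*a) + a = a + C**2 + C*a)
X = 1/4 ≈ 0.25000
O = -1/4 (O = (1/4)*(-1) - 1*0 = -1/4 + 0 = -1/4 ≈ -0.25000)
O*1881 = -1/4*1881 = -1881/4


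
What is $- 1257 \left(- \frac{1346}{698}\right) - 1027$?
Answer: $\frac{487538}{349} \approx 1397.0$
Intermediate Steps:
$- 1257 \left(- \frac{1346}{698}\right) - 1027 = - 1257 \left(\left(-1346\right) \frac{1}{698}\right) - 1027 = \left(-1257\right) \left(- \frac{673}{349}\right) - 1027 = \frac{845961}{349} - 1027 = \frac{487538}{349}$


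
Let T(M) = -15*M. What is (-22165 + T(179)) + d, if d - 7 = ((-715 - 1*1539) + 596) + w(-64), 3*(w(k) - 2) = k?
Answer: -79561/3 ≈ -26520.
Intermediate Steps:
w(k) = 2 + k/3
d = -5011/3 (d = 7 + (((-715 - 1*1539) + 596) + (2 + (⅓)*(-64))) = 7 + (((-715 - 1539) + 596) + (2 - 64/3)) = 7 + ((-2254 + 596) - 58/3) = 7 + (-1658 - 58/3) = 7 - 5032/3 = -5011/3 ≈ -1670.3)
(-22165 + T(179)) + d = (-22165 - 15*179) - 5011/3 = (-22165 - 2685) - 5011/3 = -24850 - 5011/3 = -79561/3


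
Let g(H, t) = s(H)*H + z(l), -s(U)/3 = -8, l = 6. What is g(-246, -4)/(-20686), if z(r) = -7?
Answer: 5911/20686 ≈ 0.28575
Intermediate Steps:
s(U) = 24 (s(U) = -3*(-8) = 24)
g(H, t) = -7 + 24*H (g(H, t) = 24*H - 7 = -7 + 24*H)
g(-246, -4)/(-20686) = (-7 + 24*(-246))/(-20686) = (-7 - 5904)*(-1/20686) = -5911*(-1/20686) = 5911/20686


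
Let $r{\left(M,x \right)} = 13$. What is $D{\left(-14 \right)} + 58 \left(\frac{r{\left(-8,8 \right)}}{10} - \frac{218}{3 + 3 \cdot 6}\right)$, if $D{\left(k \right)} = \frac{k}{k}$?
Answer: $- \frac{55198}{105} \approx -525.7$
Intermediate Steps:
$D{\left(k \right)} = 1$
$D{\left(-14 \right)} + 58 \left(\frac{r{\left(-8,8 \right)}}{10} - \frac{218}{3 + 3 \cdot 6}\right) = 1 + 58 \left(\frac{13}{10} - \frac{218}{3 + 3 \cdot 6}\right) = 1 + 58 \left(13 \cdot \frac{1}{10} - \frac{218}{3 + 18}\right) = 1 + 58 \left(\frac{13}{10} - \frac{218}{21}\right) = 1 + 58 \left(- \frac{1907}{210}\right) = 1 - \frac{55303}{105} = - \frac{55198}{105}$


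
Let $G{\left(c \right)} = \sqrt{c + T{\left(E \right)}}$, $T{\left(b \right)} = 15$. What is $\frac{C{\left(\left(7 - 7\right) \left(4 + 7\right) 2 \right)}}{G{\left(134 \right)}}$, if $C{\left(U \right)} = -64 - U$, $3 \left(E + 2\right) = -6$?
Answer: $- \frac{64 \sqrt{149}}{149} \approx -5.2431$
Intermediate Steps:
$E = -4$ ($E = -2 + \frac{1}{3} \left(-6\right) = -2 - 2 = -4$)
$G{\left(c \right)} = \sqrt{15 + c}$ ($G{\left(c \right)} = \sqrt{c + 15} = \sqrt{15 + c}$)
$\frac{C{\left(\left(7 - 7\right) \left(4 + 7\right) 2 \right)}}{G{\left(134 \right)}} = \frac{-64 - \left(7 - 7\right) \left(4 + 7\right) 2}{\sqrt{15 + 134}} = \frac{-64 - 0 \cdot 11 \cdot 2}{\sqrt{149}} = \left(-64 - 0 \cdot 2\right) \frac{\sqrt{149}}{149} = \left(-64 - 0\right) \frac{\sqrt{149}}{149} = \left(-64 + 0\right) \frac{\sqrt{149}}{149} = - 64 \frac{\sqrt{149}}{149} = - \frac{64 \sqrt{149}}{149}$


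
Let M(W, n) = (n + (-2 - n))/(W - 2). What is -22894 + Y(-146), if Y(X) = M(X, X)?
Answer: -1694155/74 ≈ -22894.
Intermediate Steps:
M(W, n) = -2/(-2 + W)
Y(X) = -2/(-2 + X)
-22894 + Y(-146) = -22894 - 2/(-2 - 146) = -22894 - 2/(-148) = -22894 - 2*(-1/148) = -22894 + 1/74 = -1694155/74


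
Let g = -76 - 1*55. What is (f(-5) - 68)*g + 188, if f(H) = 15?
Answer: 7131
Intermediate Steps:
g = -131 (g = -76 - 55 = -131)
(f(-5) - 68)*g + 188 = (15 - 68)*(-131) + 188 = -53*(-131) + 188 = 6943 + 188 = 7131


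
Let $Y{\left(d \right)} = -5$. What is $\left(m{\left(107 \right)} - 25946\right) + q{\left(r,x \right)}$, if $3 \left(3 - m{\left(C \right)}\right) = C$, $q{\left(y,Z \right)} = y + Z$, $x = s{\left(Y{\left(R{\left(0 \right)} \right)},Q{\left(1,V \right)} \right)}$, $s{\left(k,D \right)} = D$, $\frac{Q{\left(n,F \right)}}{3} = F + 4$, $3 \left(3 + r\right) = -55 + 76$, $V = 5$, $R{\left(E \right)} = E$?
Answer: $- \frac{77843}{3} \approx -25948.0$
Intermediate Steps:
$r = 4$ ($r = -3 + \frac{-55 + 76}{3} = -3 + \frac{1}{3} \cdot 21 = -3 + 7 = 4$)
$Q{\left(n,F \right)} = 12 + 3 F$ ($Q{\left(n,F \right)} = 3 \left(F + 4\right) = 3 \left(4 + F\right) = 12 + 3 F$)
$x = 27$ ($x = 12 + 3 \cdot 5 = 12 + 15 = 27$)
$q{\left(y,Z \right)} = Z + y$
$m{\left(C \right)} = 3 - \frac{C}{3}$
$\left(m{\left(107 \right)} - 25946\right) + q{\left(r,x \right)} = \left(\left(3 - \frac{107}{3}\right) - 25946\right) + \left(27 + 4\right) = \left(\left(3 - \frac{107}{3}\right) - 25946\right) + 31 = \left(- \frac{98}{3} - 25946\right) + 31 = - \frac{77936}{3} + 31 = - \frac{77843}{3}$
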